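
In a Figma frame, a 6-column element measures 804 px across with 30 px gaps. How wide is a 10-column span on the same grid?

1360 px

6c + 5·30 = 804 → 6c = 654 → c = 109 px.
10 columns plus 9 gaps: 1090 + 270 = 1360 px.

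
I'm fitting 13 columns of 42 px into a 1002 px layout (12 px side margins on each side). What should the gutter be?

Subtract both margins: 1002 − 2·12 = 978 px.
Columns use 546 px, leaving 432 px across 12 gutters = 36 px each.

36 px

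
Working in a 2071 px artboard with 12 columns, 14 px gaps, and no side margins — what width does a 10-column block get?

Subtracting 11 gaps of 14 leaves 1917 for 12 columns, so c = 159.75 px.
Span of 10: 10·159.75 + 9·14 = 1597.5 + 126 = 1723.5 px.

1723.5 px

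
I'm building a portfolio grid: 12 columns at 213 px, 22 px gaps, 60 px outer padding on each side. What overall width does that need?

2918 px

Adding margins, columns and gutters: 120 + 2556 + 242 = 2918 px.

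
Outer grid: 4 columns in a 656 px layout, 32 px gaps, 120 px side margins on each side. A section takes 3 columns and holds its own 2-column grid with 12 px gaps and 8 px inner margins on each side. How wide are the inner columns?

Inside the margins: 656 − 240 = 416 px.
4c + 3·32 = 416 → 4c = 320 → c = 80 px.
3 columns plus 2 gaps: 240 + 64 = 304 px.
Inner content = 304 − 2·8 = 288 px.
2 columns + 1 gap: 2d + 1·12 = 288.
2d = 288 − 12 = 276, so d = 138 px.

138 px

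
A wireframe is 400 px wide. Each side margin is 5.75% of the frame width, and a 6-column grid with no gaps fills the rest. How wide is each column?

400 × (1 − 2·5.75%) = 400 × 88.5% = 354 px for the columns.
With no gaps, each column is 354/6 = 59 px.

59 px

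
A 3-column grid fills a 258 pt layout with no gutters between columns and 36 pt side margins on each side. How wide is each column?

62 pt

Inside the margins: 258 − 72 = 186 pt.
186 / 3 = 62 pt per column.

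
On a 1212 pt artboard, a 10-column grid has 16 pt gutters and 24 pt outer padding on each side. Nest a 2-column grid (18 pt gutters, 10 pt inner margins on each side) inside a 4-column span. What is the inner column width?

Take off 48 pt of margins, leaving 1164 pt.
1164 − 9·16 = 1020; ÷10 gives c = 102 pt.
Span of 4: 4·102 + 3·16 = 408 + 48 = 456 pt.
Inner content = 456 − 2·10 = 436 pt.
2d + 1·18 = 436 → 2d = 418 → d = 209 pt.

209 pt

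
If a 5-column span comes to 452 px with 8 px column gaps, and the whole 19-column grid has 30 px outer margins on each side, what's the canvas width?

5c + 4·8 = 452 → 5c = 420 → c = 84 px.
Canvas = 2·30 + 19·84 + 18·8 = 60 + 1596 + 144 = 1800 px.

1800 px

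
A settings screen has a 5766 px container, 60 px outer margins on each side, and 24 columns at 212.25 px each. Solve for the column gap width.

24 px

Content width = 5766 − 2·60 = 5646 px.
24 columns take 24·212.25 = 5094 px; remaining 552 splits into 23 column gaps.
g = 552 / 23 = 24 px.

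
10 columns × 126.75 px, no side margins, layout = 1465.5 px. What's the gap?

22 px

10 columns take 10·126.75 = 1267.5 px; remaining 198 splits into 9 gaps.
g = 198 / 9 = 22 px.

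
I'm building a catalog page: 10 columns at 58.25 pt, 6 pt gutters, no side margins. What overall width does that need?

Artboard = 10·58.25 + 9·6 = 582.5 + 54 = 636.5 pt.

636.5 pt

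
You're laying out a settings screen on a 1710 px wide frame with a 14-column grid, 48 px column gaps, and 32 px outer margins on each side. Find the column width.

73 px

Content width = 1710 − 2·32 = 1646 px.
14 columns + 13 column gaps: 14c + 13·48 = 1646.
14c = 1646 − 624 = 1022, so c = 73 px.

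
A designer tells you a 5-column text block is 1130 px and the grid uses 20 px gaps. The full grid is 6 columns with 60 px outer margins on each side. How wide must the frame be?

1480 px

5 columns + 4 gaps: 5c + 4·20 = 1130.
5c = 1130 − 80 = 1050, so c = 210 px.
Total width: 2·60 + 6·210 + 5·20 = 1480 px.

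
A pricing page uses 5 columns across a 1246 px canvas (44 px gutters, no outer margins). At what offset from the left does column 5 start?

1032 px

5 columns + 4 gutters: 5c + 4·44 = 1246.
5c = 1246 − 176 = 1070, so c = 214 px.
Each column+gutter stride is 258 px; with no margin, 4 of them is 1032 px.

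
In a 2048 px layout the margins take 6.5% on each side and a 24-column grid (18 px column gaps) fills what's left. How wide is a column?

Each margin = 6.5% of 2048 = 133.12 px; content = 2048 − 2·133.12 = 1781.76 px.
24c + 23·18 = 1781.76 → 24c = 1367.76 → c = 56.99 px.

56.99 px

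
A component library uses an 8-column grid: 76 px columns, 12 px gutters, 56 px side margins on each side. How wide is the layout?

Total width: 2·56 + 8·76 + 7·12 = 804 px.

804 px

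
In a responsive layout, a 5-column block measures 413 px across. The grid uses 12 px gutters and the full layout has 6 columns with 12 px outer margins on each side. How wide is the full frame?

413 − 4·12 = 365; ÷5 gives c = 73 px.
Adding margins, columns and gutters: 24 + 438 + 60 = 522 px.

522 px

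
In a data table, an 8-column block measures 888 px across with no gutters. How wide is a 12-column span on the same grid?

8c = 888 → c = 111 px.
12-column span = 12·111 = 1332 px.

1332 px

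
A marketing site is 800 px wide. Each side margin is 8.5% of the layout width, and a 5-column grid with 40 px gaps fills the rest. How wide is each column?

100.8 px

Margins: 8.5% × 800 = 68 px each, so content = 800 − 136 = 664 px.
5 columns + 4 gaps: 5c + 4·40 = 664.
5c = 664 − 160 = 504, so c = 100.8 px.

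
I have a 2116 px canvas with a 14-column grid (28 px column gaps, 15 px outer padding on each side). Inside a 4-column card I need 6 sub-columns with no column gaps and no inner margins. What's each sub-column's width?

Outer content = 2116 − 2·15 = 2086 px.
14 columns + 13 column gaps: 14c + 13·28 = 2086.
14c = 2086 − 364 = 1722, so c = 123 px.
Span of 4: 4·123 + 3·28 = 492 + 84 = 576 px.
576 / 6 = 96 px per column.

96 px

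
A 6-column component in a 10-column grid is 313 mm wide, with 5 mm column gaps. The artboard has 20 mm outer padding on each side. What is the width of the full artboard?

Subtracting 5 column gaps of 5 leaves 288 for 6 columns, so c = 48 mm.
Total width: 2·20 + 10·48 + 9·5 = 565 mm.

565 mm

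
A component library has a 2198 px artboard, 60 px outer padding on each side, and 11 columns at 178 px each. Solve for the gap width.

12 px

Take off 120 px of margins, leaving 2078 px.
11·178 + 10g = 2078 → 10g = 120 → g = 12 px.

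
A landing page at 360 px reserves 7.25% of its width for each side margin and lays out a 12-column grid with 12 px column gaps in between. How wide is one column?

14.65 px

Margins: 7.25% × 360 = 26.1 px each, so content = 360 − 52.2 = 307.8 px.
12c + 11·12 = 307.8 → 12c = 175.8 → c = 14.65 px.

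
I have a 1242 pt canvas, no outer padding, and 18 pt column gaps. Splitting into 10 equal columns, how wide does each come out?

10c + 9·18 = 1242 → 10c = 1080 → c = 108 pt.

108 pt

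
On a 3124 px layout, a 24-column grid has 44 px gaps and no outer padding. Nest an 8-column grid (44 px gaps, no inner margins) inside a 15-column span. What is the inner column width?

203.5 px

Subtracting 23 gaps of 44 leaves 2112 for 24 columns, so c = 88 px.
Span of 15: 15·88 + 14·44 = 1320 + 616 = 1936 px.
8d + 7·44 = 1936 → 8d = 1628 → d = 203.5 px.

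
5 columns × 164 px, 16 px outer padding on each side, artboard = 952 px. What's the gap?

25 px

Take off 32 px of margins, leaving 920 px.
Columns use 820 px, leaving 100 px across 4 gaps = 25 px each.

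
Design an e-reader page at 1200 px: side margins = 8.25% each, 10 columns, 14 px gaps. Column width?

1200 × (1 − 2·8.25%) = 1200 × 83.5% = 1002 px for the columns.
10c + 9·14 = 1002 → 10c = 876 → c = 87.6 px.

87.6 px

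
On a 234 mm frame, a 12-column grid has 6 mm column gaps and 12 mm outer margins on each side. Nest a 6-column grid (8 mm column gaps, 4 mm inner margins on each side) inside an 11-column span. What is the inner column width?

Take off 24 mm of margins, leaving 210 mm.
Subtracting 11 column gaps of 6 leaves 144 for 12 columns, so c = 12 mm.
Span of 11: 11·12 + 10·6 = 132 + 60 = 192 mm.
Inner content = 192 − 2·4 = 184 mm.
6 columns + 5 column gaps: 6d + 5·8 = 184.
6d = 184 − 40 = 144, so d = 24 mm.

24 mm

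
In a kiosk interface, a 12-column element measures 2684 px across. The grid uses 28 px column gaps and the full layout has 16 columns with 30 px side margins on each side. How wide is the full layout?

12 columns + 11 column gaps: 12c + 11·28 = 2684.
12c = 2684 − 308 = 2376, so c = 198 px.
Layout = 2·30 + 16·198 + 15·28 = 60 + 3168 + 420 = 3648 px.

3648 px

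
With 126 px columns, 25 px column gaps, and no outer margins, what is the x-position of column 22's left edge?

3171 px

Before column 22: 21 columns + 21 column gaps.
Offset = 21·(126 + 25) = 21·151 = 3171 px.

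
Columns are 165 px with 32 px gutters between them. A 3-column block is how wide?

559 px

3-column span = 3·165 + 2·32 = 559 px.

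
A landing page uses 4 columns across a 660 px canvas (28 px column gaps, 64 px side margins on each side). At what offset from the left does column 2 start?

Subtract both margins: 660 − 2·64 = 532 px.
4 columns + 3 column gaps: 4c + 3·28 = 532.
4c = 532 − 84 = 448, so c = 112 px.
Before column 2: the margin + 1 column + 1 column gap.
Offset = 64 + 1·(112 + 28) = 64 + 140 = 204 px.

204 px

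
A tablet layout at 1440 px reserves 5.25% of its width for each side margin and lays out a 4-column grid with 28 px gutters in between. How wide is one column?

301.2 px

1440 × (1 − 2·5.25%) = 1440 × 89.5% = 1288.8 px for the columns.
4c + 3·28 = 1288.8 → 4c = 1204.8 → c = 301.2 px.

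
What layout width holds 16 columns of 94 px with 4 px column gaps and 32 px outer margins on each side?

1628 px

Layout = 2·32 + 16·94 + 15·4 = 64 + 1504 + 60 = 1628 px.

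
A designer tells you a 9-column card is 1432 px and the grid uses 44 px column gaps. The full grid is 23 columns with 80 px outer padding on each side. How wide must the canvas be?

Subtracting 8 column gaps of 44 leaves 1080 for 9 columns, so c = 120 px.
Adding margins, columns and gutters: 160 + 2760 + 968 = 3888 px.

3888 px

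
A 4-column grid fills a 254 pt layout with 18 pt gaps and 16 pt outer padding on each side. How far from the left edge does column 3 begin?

136 pt

Inside the margins: 254 − 32 = 222 pt.
Subtracting 3 gaps of 18 leaves 168 for 4 columns, so c = 42 pt.
Each column+gutter stride is 60 pt; 2 of them past the 16 pt margin is 16 + 120 = 136 pt.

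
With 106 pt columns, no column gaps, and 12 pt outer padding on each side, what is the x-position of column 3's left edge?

Column 3 starts at margin + 2·(column + gutter) = 12 + 2·106 = 224 pt.

224 pt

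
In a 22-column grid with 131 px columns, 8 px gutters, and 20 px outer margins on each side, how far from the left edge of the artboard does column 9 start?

Column 9 starts at margin + 8·(column + gutter) = 20 + 8·139 = 1132 px.

1132 px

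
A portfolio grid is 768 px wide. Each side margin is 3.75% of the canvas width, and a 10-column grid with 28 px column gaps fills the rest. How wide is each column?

45.84 px

768 × (1 − 2·3.75%) = 768 × 92.5% = 710.4 px for the columns.
710.4 − 9·28 = 458.4; ÷10 gives c = 45.84 px.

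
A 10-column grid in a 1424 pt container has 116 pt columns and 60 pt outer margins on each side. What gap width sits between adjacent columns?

Inside the margins: 1424 − 120 = 1304 pt.
10·116 + 9g = 1304 → 9g = 144 → g = 16 pt.

16 pt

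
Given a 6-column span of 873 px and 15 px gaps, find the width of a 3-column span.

6 columns + 5 gaps: 6c + 5·15 = 873.
6c = 873 − 75 = 798, so c = 133 px.
3-column span = 3·133 + 2·15 = 429 px.

429 px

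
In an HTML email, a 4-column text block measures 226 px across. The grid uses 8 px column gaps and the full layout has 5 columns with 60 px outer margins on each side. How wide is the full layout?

404.5 px

226 − 3·8 = 202; ÷4 gives c = 50.5 px.
Adding margins, columns and gutters: 120 + 252.5 + 32 = 404.5 px.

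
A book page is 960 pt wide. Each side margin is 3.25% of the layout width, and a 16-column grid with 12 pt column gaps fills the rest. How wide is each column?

Margins: 3.25% × 960 = 31.2 pt each, so content = 960 − 62.4 = 897.6 pt.
897.6 − 15·12 = 717.6; ÷16 gives c = 44.85 pt.

44.85 pt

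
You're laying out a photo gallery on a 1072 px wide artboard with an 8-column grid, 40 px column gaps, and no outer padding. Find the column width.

8 columns + 7 column gaps: 8c + 7·40 = 1072.
8c = 1072 − 280 = 792, so c = 99 px.

99 px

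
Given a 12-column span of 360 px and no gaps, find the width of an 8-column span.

240 px

With no gaps, each column is 360/12 = 30 px.
With no gaps, 8 columns span 8·30 = 240 px.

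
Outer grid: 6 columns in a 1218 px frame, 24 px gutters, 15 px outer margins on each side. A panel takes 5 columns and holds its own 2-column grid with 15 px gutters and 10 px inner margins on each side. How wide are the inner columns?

Inside the margins: 1218 − 30 = 1188 px.
6 columns + 5 gutters: 6c + 5·24 = 1188.
6c = 1188 − 120 = 1068, so c = 178 px.
5-column span = 5·178 + 4·24 = 986 px.
Inner content = 986 − 2·10 = 966 px.
966 − 1·15 = 951; ÷2 gives d = 475.5 px.

475.5 px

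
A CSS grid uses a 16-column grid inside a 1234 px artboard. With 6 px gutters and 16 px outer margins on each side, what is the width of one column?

Inside the margins: 1234 − 32 = 1202 px.
Subtracting 15 gutters of 6 leaves 1112 for 16 columns, so c = 69.5 px.

69.5 px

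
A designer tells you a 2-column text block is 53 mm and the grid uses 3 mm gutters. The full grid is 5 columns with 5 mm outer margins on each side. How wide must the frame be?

147 mm

Subtracting 1 gutter of 3 leaves 50 for 2 columns, so c = 25 mm.
Adding margins, columns and gutters: 10 + 125 + 12 = 147 mm.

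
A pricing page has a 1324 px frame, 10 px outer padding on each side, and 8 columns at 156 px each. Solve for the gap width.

8 px

Take off 20 px of margins, leaving 1304 px.
8·156 + 7g = 1304 → 7g = 56 → g = 8 px.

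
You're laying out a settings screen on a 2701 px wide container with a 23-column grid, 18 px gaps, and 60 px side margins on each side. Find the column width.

95 px

Take off 120 px of margins, leaving 2581 px.
23c + 22·18 = 2581 → 23c = 2185 → c = 95 px.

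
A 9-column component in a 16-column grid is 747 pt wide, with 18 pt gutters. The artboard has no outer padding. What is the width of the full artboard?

747 − 8·18 = 603; ÷9 gives c = 67 pt.
Summing: 1072 + 270 = 1342 pt.

1342 pt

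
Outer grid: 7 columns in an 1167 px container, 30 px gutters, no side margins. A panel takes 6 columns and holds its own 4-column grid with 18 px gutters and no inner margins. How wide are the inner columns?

7c + 6·30 = 1167 → 7c = 987 → c = 141 px.
6 columns plus 5 gutters: 846 + 150 = 996 px.
996 − 3·18 = 942; ÷4 gives d = 235.5 px.

235.5 px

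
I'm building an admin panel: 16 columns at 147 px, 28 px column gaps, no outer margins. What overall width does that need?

Summing: 2352 + 420 = 2772 px.

2772 px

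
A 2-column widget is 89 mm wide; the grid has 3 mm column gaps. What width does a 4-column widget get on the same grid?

89 − 1·3 = 86; ÷2 gives c = 43 mm.
4-column span = 4·43 + 3·3 = 181 mm.

181 mm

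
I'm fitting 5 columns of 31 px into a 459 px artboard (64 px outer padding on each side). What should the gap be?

44 px

Subtract both margins: 459 − 2·64 = 331 px.
Columns use 155 px, leaving 176 px across 4 gaps = 44 px each.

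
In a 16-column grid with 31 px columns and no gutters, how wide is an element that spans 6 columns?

6-column span = 6·31 = 186 px.

186 px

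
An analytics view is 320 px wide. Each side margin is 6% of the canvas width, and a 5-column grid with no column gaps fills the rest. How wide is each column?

Each margin = 6% of 320 = 19.2 px; content = 320 − 2·19.2 = 281.6 px.
281.6 / 5 = 56.32 px per column.

56.32 px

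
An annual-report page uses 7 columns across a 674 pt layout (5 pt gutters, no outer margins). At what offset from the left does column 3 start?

194 pt

7c + 6·5 = 674 → 7c = 644 → c = 92 pt.
Before column 3: 2 columns + 2 gutters.
Offset = 2·(92 + 5) = 2·97 = 194 pt.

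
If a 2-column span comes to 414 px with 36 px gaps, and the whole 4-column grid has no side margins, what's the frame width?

2 columns + 1 gap: 2c + 1·36 = 414.
2c = 414 − 36 = 378, so c = 189 px.
Frame = 4·189 + 3·36 = 756 + 108 = 864 px.

864 px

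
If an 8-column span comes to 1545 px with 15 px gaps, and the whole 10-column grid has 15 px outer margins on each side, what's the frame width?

1545 − 7·15 = 1440; ÷8 gives c = 180 px.
Total width: 2·15 + 10·180 + 9·15 = 1965 px.

1965 px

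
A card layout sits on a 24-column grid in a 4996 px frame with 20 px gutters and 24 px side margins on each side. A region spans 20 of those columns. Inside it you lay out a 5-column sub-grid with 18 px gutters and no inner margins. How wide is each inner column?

Subtract both margins: 4996 − 2·24 = 4948 px.
24c + 23·20 = 4948 → 24c = 4488 → c = 187 px.
Span of 20: 20·187 + 19·20 = 3740 + 380 = 4120 px.
4120 − 4·18 = 4048; ÷5 gives d = 809.6 px.

809.6 px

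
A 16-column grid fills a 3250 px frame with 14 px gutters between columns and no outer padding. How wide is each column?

190 px

16 columns + 15 gutters: 16c + 15·14 = 3250.
16c = 3250 − 210 = 3040, so c = 190 px.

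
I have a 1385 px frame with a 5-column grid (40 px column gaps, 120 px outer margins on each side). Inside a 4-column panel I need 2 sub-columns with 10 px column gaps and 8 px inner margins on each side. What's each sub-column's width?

441 px

Outer content = 1385 − 2·120 = 1145 px.
1145 − 4·40 = 985; ÷5 gives c = 197 px.
4 columns plus 3 column gaps: 788 + 120 = 908 px.
Inner content = 908 − 2·8 = 892 px.
892 − 1·10 = 882; ÷2 gives d = 441 px.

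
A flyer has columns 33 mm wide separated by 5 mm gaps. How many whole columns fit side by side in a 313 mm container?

8 columns

8 columns: 8·33 + 7·5 = 299 mm ≤ 313.
9 columns: 337 mm > 313. So 8.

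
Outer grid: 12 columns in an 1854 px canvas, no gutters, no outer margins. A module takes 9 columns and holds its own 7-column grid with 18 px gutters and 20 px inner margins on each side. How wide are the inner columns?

1854 / 12 = 154.5 px per column.
9-column span = 9·154.5 = 1390.5 px.
Inner content = 1390.5 − 2·20 = 1350.5 px.
7 columns + 6 gutters: 7d + 6·18 = 1350.5.
7d = 1350.5 − 108 = 1242.5, so d = 177.5 px.

177.5 px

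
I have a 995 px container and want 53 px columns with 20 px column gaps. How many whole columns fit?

Each extra column adds 53 + 20 = 73 px.
(995 + 20) / 73 = 13.90, so 13 columns fit.

13 columns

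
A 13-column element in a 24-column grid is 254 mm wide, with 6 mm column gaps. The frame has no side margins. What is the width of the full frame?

474 mm

13 columns + 12 column gaps: 13c + 12·6 = 254.
13c = 254 − 72 = 182, so c = 14 mm.
Summing: 336 + 138 = 474 mm.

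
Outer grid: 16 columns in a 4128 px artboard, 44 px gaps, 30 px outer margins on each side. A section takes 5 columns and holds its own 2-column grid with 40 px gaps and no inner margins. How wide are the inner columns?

600.5 px

Subtract both margins: 4128 − 2·30 = 4068 px.
Subtracting 15 gaps of 44 leaves 3408 for 16 columns, so c = 213 px.
5 columns plus 4 gaps: 1065 + 176 = 1241 px.
Subtracting 1 gap of 40 leaves 1201 for 2 columns, so d = 600.5 px.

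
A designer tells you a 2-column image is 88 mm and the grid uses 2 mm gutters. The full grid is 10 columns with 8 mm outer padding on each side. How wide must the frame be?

2c + 1·2 = 88 → 2c = 86 → c = 43 mm.
Total width: 2·8 + 10·43 + 9·2 = 464 mm.

464 mm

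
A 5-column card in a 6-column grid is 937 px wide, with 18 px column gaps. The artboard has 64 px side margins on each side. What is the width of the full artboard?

1256 px

5c + 4·18 = 937 → 5c = 865 → c = 173 px.
Artboard = 2·64 + 6·173 + 5·18 = 128 + 1038 + 90 = 1256 px.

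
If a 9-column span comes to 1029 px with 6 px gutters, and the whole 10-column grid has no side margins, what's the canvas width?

9c + 8·6 = 1029 → 9c = 981 → c = 109 px.
Total width: 10·109 + 9·6 = 1144 px.

1144 px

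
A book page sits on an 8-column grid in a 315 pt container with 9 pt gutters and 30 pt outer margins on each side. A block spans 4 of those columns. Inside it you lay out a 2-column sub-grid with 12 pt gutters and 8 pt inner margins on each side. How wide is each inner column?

Subtract both margins: 315 − 2·30 = 255 pt.
255 − 7·9 = 192; ÷8 gives c = 24 pt.
4 columns plus 3 gutters: 96 + 27 = 123 pt.
Inner content = 123 − 2·8 = 107 pt.
107 − 1·12 = 95; ÷2 gives d = 47.5 pt.

47.5 pt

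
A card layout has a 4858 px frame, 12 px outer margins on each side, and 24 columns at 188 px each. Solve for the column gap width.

14 px

Content width = 4858 − 2·12 = 4834 px.
24·188 + 23g = 4834 → 23g = 322 → g = 14 px.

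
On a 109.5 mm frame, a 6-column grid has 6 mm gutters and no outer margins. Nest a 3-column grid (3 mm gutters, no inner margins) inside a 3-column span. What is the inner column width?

Subtracting 5 gutters of 6 leaves 79.5 for 6 columns, so c = 13.25 mm.
Span of 3: 3·13.25 + 2·6 = 39.75 + 12 = 51.75 mm.
Subtracting 2 gutters of 3 leaves 45.75 for 3 columns, so d = 15.25 mm.

15.25 mm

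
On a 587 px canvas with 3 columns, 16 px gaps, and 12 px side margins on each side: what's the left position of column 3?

Content = 587 − 2·12 = 563 px.
3 columns + 2 gaps: 3c + 2·16 = 563.
3c = 563 − 32 = 531, so c = 177 px.
Before column 3: the margin + 2 columns + 2 gaps.
Offset = 12 + 2·(177 + 16) = 12 + 386 = 398 px.

398 px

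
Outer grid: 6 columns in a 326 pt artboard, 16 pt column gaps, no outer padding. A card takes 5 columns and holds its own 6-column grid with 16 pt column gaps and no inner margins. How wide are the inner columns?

6 columns + 5 column gaps: 6c + 5·16 = 326.
6c = 326 − 80 = 246, so c = 41 pt.
Span of 5: 5·41 + 4·16 = 205 + 64 = 269 pt.
6 columns + 5 column gaps: 6d + 5·16 = 269.
6d = 269 − 80 = 189, so d = 31.5 pt.

31.5 pt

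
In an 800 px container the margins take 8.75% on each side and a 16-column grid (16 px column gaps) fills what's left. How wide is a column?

800 × (1 − 2·8.75%) = 800 × 82.5% = 660 px for the columns.
660 − 15·16 = 420; ÷16 gives c = 26.25 px.

26.25 px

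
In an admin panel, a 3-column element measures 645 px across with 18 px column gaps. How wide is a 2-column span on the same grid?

645 − 2·18 = 609; ÷3 gives c = 203 px.
Span of 2: 2·203 + 1·18 = 406 + 18 = 424 px.

424 px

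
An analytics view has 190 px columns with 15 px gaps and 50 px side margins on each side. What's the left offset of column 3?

Before column 3: the margin + 2 columns + 2 gaps.
Offset = 50 + 2·(190 + 15) = 50 + 410 = 460 px.

460 px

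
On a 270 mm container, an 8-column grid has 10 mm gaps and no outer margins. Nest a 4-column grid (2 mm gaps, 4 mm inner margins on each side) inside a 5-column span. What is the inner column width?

37.75 mm

8 columns + 7 gaps: 8c + 7·10 = 270.
8c = 270 − 70 = 200, so c = 25 mm.
5 columns plus 4 gaps: 125 + 40 = 165 mm.
Inner content = 165 − 2·4 = 157 mm.
4d + 3·2 = 157 → 4d = 151 → d = 37.75 mm.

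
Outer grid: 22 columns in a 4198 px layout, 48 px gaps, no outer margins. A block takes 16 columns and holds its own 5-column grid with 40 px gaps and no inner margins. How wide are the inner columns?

576 px

22c + 21·48 = 4198 → 22c = 3190 → c = 145 px.
16 columns plus 15 gaps: 2320 + 720 = 3040 px.
3040 − 4·40 = 2880; ÷5 gives d = 576 px.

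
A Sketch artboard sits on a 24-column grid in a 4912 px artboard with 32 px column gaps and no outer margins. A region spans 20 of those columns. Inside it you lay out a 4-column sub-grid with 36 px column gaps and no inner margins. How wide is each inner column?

995 px

24 columns + 23 column gaps: 24c + 23·32 = 4912.
24c = 4912 − 736 = 4176, so c = 174 px.
Span of 20: 20·174 + 19·32 = 3480 + 608 = 4088 px.
4088 − 3·36 = 3980; ÷4 gives d = 995 px.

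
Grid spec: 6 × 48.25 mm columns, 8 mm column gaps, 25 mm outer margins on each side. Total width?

379.5 mm

Frame = 2·25 + 6·48.25 + 5·8 = 50 + 289.5 + 40 = 379.5 mm.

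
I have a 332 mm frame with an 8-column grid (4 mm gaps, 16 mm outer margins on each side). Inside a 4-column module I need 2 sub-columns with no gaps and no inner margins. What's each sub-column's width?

74 mm

Outer content = 332 − 2·16 = 300 mm.
8c + 7·4 = 300 → 8c = 272 → c = 34 mm.
4 columns plus 3 gaps: 136 + 12 = 148 mm.
With no gaps, each column is 148/2 = 74 mm.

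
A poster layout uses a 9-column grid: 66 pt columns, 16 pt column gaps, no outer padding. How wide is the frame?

722 pt

Frame = 9·66 + 8·16 = 594 + 128 = 722 pt.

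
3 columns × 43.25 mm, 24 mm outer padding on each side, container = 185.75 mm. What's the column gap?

Take off 48 mm of margins, leaving 137.75 mm.
3·43.25 + 2g = 137.75 → 2g = 8 → g = 4 mm.

4 mm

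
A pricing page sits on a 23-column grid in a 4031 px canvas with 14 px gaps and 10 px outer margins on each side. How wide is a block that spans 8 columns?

1386 px

Content width = 4031 − 2·10 = 4011 px.
23 columns + 22 gaps: 23c + 22·14 = 4011.
23c = 4011 − 308 = 3703, so c = 161 px.
8-column span = 8·161 + 7·14 = 1386 px.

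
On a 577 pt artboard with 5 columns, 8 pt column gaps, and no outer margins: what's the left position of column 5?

468 pt

Subtracting 4 column gaps of 8 leaves 545 for 5 columns, so c = 109 pt.
Before column 5: 4 columns + 4 column gaps.
Offset = 4·(109 + 8) = 4·117 = 468 pt.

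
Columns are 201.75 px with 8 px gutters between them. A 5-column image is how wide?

1040.75 px

5 columns plus 4 gutters: 1008.75 + 32 = 1040.75 px.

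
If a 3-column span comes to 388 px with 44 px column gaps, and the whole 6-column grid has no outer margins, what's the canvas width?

820 px

388 − 2·44 = 300; ÷3 gives c = 100 px.
Canvas = 6·100 + 5·44 = 600 + 220 = 820 px.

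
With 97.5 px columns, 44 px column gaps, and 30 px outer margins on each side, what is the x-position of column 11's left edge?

Each column+gutter stride is 141.5 px; 10 of them past the 30 px margin is 30 + 1415 = 1445 px.

1445 px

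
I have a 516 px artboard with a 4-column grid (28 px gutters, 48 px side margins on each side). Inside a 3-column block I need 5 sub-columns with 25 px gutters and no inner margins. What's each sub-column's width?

Outer content = 516 − 2·48 = 420 px.
4 columns + 3 gutters: 4c + 3·28 = 420.
4c = 420 − 84 = 336, so c = 84 px.
3-column span = 3·84 + 2·28 = 308 px.
5d + 4·25 = 308 → 5d = 208 → d = 41.6 px.

41.6 px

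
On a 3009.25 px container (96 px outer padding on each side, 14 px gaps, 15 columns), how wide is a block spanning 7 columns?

Subtract both margins: 3009.25 − 2·96 = 2817.25 px.
Subtracting 14 gaps of 14 leaves 2621.25 for 15 columns, so c = 174.75 px.
Span of 7: 7·174.75 + 6·14 = 1223.25 + 84 = 1307.25 px.

1307.25 px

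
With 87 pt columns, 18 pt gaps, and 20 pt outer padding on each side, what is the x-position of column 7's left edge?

Each column+gutter stride is 105 pt; 6 of them past the 20 pt margin is 20 + 630 = 650 pt.

650 pt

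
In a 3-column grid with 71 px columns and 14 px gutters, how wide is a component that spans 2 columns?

156 px

2 columns plus 1 gutter: 142 + 14 = 156 px.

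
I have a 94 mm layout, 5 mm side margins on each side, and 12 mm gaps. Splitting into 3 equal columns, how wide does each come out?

Inside the margins: 94 − 10 = 84 mm.
84 − 2·12 = 60; ÷3 gives c = 20 mm.

20 mm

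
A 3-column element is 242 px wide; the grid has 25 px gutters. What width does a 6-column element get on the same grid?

3c + 2·25 = 242 → 3c = 192 → c = 64 px.
6 columns plus 5 gutters: 384 + 125 = 509 px.

509 px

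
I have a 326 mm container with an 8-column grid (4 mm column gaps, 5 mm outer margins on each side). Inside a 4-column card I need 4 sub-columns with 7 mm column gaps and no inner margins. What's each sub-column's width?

33.75 mm

Take off 10 mm of margins, leaving 316 mm.
8 columns + 7 column gaps: 8c + 7·4 = 316.
8c = 316 − 28 = 288, so c = 36 mm.
4 columns plus 3 column gaps: 144 + 12 = 156 mm.
4 columns + 3 column gaps: 4d + 3·7 = 156.
4d = 156 − 21 = 135, so d = 33.75 mm.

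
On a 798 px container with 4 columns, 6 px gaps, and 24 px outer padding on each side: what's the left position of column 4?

Take off 48 px of margins, leaving 750 px.
4 columns + 3 gaps: 4c + 3·6 = 750.
4c = 750 − 18 = 732, so c = 183 px.
Before column 4: the margin + 3 columns + 3 gaps.
Offset = 24 + 3·(183 + 6) = 24 + 567 = 591 px.

591 px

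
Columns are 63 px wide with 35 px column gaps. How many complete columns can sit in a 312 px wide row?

k columns need k·63 + (k−1)·35 = k·98 − 35.
k·98 − 35 ≤ 312 → k ≤ 347 / 98 ≈ 3.54, so k = 3.

3 columns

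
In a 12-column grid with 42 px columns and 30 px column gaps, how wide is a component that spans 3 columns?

186 px

Span of 3: 3·42 + 2·30 = 126 + 60 = 186 px.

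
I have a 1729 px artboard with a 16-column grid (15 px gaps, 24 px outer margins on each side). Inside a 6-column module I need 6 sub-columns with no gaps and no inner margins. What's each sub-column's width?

Subtract both margins: 1729 − 2·24 = 1681 px.
1681 − 15·15 = 1456; ÷16 gives c = 91 px.
6 columns plus 5 gaps: 546 + 75 = 621 px.
6d = 621 → d = 103.5 px.

103.5 px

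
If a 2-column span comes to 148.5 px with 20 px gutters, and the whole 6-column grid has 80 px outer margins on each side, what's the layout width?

645.5 px

148.5 − 1·20 = 128.5; ÷2 gives c = 64.25 px.
Total width: 2·80 + 6·64.25 + 5·20 = 645.5 px.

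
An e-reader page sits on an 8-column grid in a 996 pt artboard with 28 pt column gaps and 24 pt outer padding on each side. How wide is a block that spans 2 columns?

216 pt

Content width = 996 − 2·24 = 948 pt.
8c + 7·28 = 948 → 8c = 752 → c = 94 pt.
2 columns plus 1 column gap: 188 + 28 = 216 pt.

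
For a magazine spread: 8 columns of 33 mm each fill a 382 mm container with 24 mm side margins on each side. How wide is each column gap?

Content width = 382 − 2·24 = 334 mm.
Columns use 264 mm, leaving 70 mm across 7 column gaps = 10 mm each.

10 mm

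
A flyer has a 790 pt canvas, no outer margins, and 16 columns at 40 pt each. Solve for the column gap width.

16·40 + 15g = 790 → 15g = 150 → g = 10 pt.

10 pt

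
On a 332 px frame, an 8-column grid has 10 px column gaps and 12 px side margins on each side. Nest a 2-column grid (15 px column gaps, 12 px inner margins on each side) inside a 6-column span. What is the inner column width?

94.75 px

Inside the margins: 332 − 24 = 308 px.
8c + 7·10 = 308 → 8c = 238 → c = 29.75 px.
6 columns plus 5 column gaps: 178.5 + 50 = 228.5 px.
Inner content = 228.5 − 2·12 = 204.5 px.
Subtracting 1 column gap of 15 leaves 189.5 for 2 columns, so d = 94.75 px.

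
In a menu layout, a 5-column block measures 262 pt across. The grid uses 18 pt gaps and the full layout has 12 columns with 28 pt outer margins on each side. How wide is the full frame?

Subtracting 4 gaps of 18 leaves 190 for 5 columns, so c = 38 pt.
Frame = 2·28 + 12·38 + 11·18 = 56 + 456 + 198 = 710 pt.

710 pt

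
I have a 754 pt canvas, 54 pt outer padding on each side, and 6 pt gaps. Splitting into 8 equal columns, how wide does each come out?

75.5 pt

Take off 108 pt of margins, leaving 646 pt.
8c + 7·6 = 646 → 8c = 604 → c = 75.5 pt.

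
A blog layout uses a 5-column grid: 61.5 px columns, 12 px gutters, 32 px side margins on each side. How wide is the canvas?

419.5 px

Canvas = 2·32 + 5·61.5 + 4·12 = 64 + 307.5 + 48 = 419.5 px.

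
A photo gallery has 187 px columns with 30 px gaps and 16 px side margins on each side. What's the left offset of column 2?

233 px

Before column 2: the margin + 1 column + 1 gap.
Offset = 16 + 1·(187 + 30) = 16 + 217 = 233 px.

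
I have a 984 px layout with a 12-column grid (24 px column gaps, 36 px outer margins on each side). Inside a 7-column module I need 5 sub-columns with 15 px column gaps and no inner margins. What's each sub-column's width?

92.4 px

Outer content = 984 − 2·36 = 912 px.
912 − 11·24 = 648; ÷12 gives c = 54 px.
Span of 7: 7·54 + 6·24 = 378 + 144 = 522 px.
Subtracting 4 column gaps of 15 leaves 462 for 5 columns, so d = 92.4 px.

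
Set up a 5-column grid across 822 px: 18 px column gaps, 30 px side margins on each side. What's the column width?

138 px

Content width = 822 − 2·30 = 762 px.
5 columns + 4 column gaps: 5c + 4·18 = 762.
5c = 762 − 72 = 690, so c = 138 px.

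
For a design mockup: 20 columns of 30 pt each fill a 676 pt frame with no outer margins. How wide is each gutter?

4 pt

Columns use 600 pt, leaving 76 pt across 19 gutters = 4 pt each.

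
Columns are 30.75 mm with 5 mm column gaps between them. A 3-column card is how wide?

102.25 mm

Span of 3: 3·30.75 + 2·5 = 92.25 + 10 = 102.25 mm.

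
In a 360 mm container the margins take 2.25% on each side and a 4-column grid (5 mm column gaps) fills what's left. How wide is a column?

Each margin = 2.25% of 360 = 8.1 mm; content = 360 − 2·8.1 = 343.8 mm.
4 columns + 3 column gaps: 4c + 3·5 = 343.8.
4c = 343.8 − 15 = 328.8, so c = 82.2 mm.

82.2 mm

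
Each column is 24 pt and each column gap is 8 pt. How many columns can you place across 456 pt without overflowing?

14 columns: 14·24 + 13·8 = 440 pt ≤ 456.
15 columns: 472 pt > 456. So 14.

14 columns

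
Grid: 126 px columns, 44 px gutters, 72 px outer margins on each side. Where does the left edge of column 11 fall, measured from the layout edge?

Each column+gutter stride is 170 px; 10 of them past the 72 px margin is 72 + 1700 = 1772 px.

1772 px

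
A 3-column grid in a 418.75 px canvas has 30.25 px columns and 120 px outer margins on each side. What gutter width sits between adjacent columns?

44 px

Take off 240 px of margins, leaving 178.75 px.
3·30.25 + 2g = 178.75 → 2g = 88 → g = 44 px.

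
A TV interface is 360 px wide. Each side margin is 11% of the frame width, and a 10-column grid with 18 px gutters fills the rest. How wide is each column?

11.88 px

Margins: 11% × 360 = 39.6 px each, so content = 360 − 79.2 = 280.8 px.
10c + 9·18 = 280.8 → 10c = 118.8 → c = 11.88 px.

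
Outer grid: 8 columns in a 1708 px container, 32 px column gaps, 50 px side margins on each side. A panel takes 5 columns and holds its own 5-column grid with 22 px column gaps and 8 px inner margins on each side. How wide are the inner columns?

Outer content = 1708 − 2·50 = 1608 px.
8 columns + 7 column gaps: 8c + 7·32 = 1608.
8c = 1608 − 224 = 1384, so c = 173 px.
5-column span = 5·173 + 4·32 = 993 px.
Inner content = 993 − 2·8 = 977 px.
5d + 4·22 = 977 → 5d = 889 → d = 177.8 px.

177.8 px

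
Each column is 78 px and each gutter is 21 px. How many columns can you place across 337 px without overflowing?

3 columns

Each extra column adds 78 + 21 = 99 px.
(337 + 21) / 99 = 3.62, so 3 columns fit.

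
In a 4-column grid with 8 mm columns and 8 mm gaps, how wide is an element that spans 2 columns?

24 mm

2-column span = 2·8 + 1·8 = 24 mm.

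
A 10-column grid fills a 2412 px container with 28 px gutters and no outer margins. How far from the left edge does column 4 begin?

10 columns + 9 gutters: 10c + 9·28 = 2412.
10c = 2412 − 252 = 2160, so c = 216 px.
No margin, so column 4 starts at 3·(column + gutter) = 3·244 = 732 px.

732 px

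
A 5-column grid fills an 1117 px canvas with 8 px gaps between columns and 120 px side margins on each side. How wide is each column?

Take off 240 px of margins, leaving 877 px.
5 columns + 4 gaps: 5c + 4·8 = 877.
5c = 877 − 32 = 845, so c = 169 px.

169 px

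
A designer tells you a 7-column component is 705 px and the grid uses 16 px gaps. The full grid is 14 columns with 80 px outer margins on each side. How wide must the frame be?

1586 px

7c + 6·16 = 705 → 7c = 609 → c = 87 px.
Total width: 2·80 + 14·87 + 13·16 = 1586 px.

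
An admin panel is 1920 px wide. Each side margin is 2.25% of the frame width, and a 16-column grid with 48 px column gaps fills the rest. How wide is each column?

69.6 px

Margins: 2.25% × 1920 = 43.2 px each, so content = 1920 − 86.4 = 1833.6 px.
Subtracting 15 column gaps of 48 leaves 1113.6 for 16 columns, so c = 69.6 px.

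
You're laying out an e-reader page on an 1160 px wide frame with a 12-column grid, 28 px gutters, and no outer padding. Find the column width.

71 px

Subtracting 11 gutters of 28 leaves 852 for 12 columns, so c = 71 px.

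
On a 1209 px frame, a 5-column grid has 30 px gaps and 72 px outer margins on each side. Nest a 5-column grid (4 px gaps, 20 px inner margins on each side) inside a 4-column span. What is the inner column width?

Inside the margins: 1209 − 144 = 1065 px.
5c + 4·30 = 1065 → 5c = 945 → c = 189 px.
4 columns plus 3 gaps: 756 + 90 = 846 px.
Inner content = 846 − 2·20 = 806 px.
5 columns + 4 gaps: 5d + 4·4 = 806.
5d = 806 − 16 = 790, so d = 158 px.

158 px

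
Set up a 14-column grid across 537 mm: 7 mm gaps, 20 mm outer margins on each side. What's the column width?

Subtract both margins: 537 − 2·20 = 497 mm.
497 − 13·7 = 406; ÷14 gives c = 29 mm.

29 mm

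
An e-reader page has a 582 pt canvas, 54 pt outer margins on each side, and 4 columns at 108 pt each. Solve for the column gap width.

14 pt

Inside the margins: 582 − 108 = 474 pt.
Columns use 432 pt, leaving 42 pt across 3 column gaps = 14 pt each.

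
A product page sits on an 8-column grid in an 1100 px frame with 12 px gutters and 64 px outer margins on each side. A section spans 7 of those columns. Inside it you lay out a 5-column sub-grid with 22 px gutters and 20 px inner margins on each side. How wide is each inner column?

Outer content = 1100 − 2·64 = 972 px.
Subtracting 7 gutters of 12 leaves 888 for 8 columns, so c = 111 px.
Span of 7: 7·111 + 6·12 = 777 + 72 = 849 px.
Inner content = 849 − 2·20 = 809 px.
Subtracting 4 gutters of 22 leaves 721 for 5 columns, so d = 144.2 px.

144.2 px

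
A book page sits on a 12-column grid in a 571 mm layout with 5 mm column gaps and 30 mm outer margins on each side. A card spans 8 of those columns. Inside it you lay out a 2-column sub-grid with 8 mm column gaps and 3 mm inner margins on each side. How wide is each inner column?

162.5 mm

Subtract both margins: 571 − 2·30 = 511 mm.
Subtracting 11 column gaps of 5 leaves 456 for 12 columns, so c = 38 mm.
8-column span = 8·38 + 7·5 = 339 mm.
Inner content = 339 − 2·3 = 333 mm.
Subtracting 1 column gap of 8 leaves 325 for 2 columns, so d = 162.5 mm.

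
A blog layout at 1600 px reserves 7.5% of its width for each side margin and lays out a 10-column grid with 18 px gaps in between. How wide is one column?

Margins: 7.5% × 1600 = 120 px each, so content = 1600 − 240 = 1360 px.
1360 − 9·18 = 1198; ÷10 gives c = 119.8 px.

119.8 px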